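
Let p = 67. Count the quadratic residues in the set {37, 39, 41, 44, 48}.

(37/67) = +1 → QR.
(39/67) = +1 → QR.
(41/67) = -1 → non-residue.
(44/67) = -1 → non-residue.
(48/67) = -1 → non-residue.
Total quadratic residues among the 5: 2.

2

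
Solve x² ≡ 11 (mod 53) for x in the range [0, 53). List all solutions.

53 ≡ 1 (mod 4), so we find a root by search.
Trying successive values, 8² = 64 ≡ 11 (mod 53). The other root is 53 − 8 = 45.

8, 45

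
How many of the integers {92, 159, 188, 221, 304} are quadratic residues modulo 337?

(92/337) = -1 → non-residue.
(159/337) = -1 → non-residue.
(188/337) = +1 → QR.
(221/337) = -1 → non-residue.
(304/337) = -1 → non-residue.
Total quadratic residues among the 5: 1.

1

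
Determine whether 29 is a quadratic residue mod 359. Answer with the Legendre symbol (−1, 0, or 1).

-1

Euler's criterion: (29/359) ≡ 29^179 (mod 359).
29^2 ≡ 123 (mod 359)
29^4 ≡ 51 (mod 359)
29^8 ≡ 88 (mod 359)
29^16 ≡ 205 (mod 359)
29^32 ≡ 22 (mod 359)
29^64 ≡ 125 (mod 359)
29^128 ≡ 188 (mod 359)
29^179 = 29^(128+32+16+2+1) ≡ 358 (mod 359).
Result is 358 ≡ −1, so (29/359) = −1.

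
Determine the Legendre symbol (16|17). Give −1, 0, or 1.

1

Pull out 2^4: since 17 ≡ 1 (mod 8), (2/17) = +1, so (2/17)^4 = +1.
Reached (1/17) = 1. Collecting the sign flips along the way, the symbol is +1.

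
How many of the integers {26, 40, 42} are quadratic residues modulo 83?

(26/83) = +1 → QR.
(40/83) = +1 → QR.
(42/83) = -1 → non-residue.
Total quadratic residues among the 3: 2.

2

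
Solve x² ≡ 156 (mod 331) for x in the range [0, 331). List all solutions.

Since 331 ≡ 3 (mod 4), a square root of 156 is 156^((331+1)/4) = 156^83 mod 331.
Repeated squaring: 156^2≡173, 156^4≡139, 156^8≡123, 156^16≡234, 156^32≡141, 156^64≡21 (mod 331).
156^83 = 156^(64+16+2+1) ≡ 241 (mod 331).
Check: 241² = 58081 ≡ 156 (mod 331). The two roots are 90 and 241.

90, 241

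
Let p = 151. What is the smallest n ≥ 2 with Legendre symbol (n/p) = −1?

3

(2/151) = +1, so 2 is a residue.
(3/151) = −1, so 3 is the smallest positive non-residue mod 151.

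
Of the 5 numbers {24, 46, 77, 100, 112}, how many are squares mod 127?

1

(24/127) = -1 → non-residue.
(46/127) = -1 → non-residue.
(77/127) = -1 → non-residue.
(100/127) = +1 → QR.
(112/127) = -1 → non-residue.
Total quadratic residues among the 5: 1.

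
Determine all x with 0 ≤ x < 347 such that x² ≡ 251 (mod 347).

Since 347 ≡ 3 (mod 4), a square root of 251 is 251^((347+1)/4) = 251^87 mod 347.
Repeated squaring: 251^2≡194, 251^4≡160, 251^8≡269, 251^16≡185, 251^32≡219, 251^64≡75 (mod 347).
251^87 = 251^(64+16+4+2+1) ≡ 61 (mod 347).
Check: 61² = 3721 ≡ 251 (mod 347). The two roots are 61 and 286.

61, 286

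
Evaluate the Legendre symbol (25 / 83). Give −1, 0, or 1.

1

Euler's criterion: (25/83) ≡ 25^41 (mod 83).
25^2 ≡ 44 (mod 83)
25^4 ≡ 27 (mod 83)
25^8 ≡ 65 (mod 83)
25^16 ≡ 75 (mod 83)
25^32 ≡ 64 (mod 83)
25^41 = 25^(32+8+1) ≡ 1 (mod 83).
Result is 1, so (25/83) = 1.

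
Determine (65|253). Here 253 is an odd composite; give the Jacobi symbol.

Reciprocity: 65 ≡ 1 and 253 ≡ 1 (mod 4), so (65/253) = +(253/65).
Reduce top mod 65: now compute (58/65).
Pull out 2: since 65 ≡ 1 (mod 8), (2/65) = +1.
Reciprocity: 29 ≡ 1 and 65 ≡ 1 (mod 4), so (29/65) = +(65/29).
Reduce top mod 29: now compute (7/29).
Reciprocity: 7 ≡ 3 and 29 ≡ 1 (mod 4), so (7/29) = +(29/7).
Reduce top mod 7: now compute (1/7).
Reached (1/7) = 1. Collecting the sign flips along the way, the symbol is +1.

1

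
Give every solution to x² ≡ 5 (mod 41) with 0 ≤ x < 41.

41 ≡ 1 (mod 4), so we find a root by search.
Trying successive values, 13² = 169 ≡ 5 (mod 41). The other root is 41 − 13 = 28.

13, 28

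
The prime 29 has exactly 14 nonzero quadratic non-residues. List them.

2, 3, 8, 10, 11, 12, 14, 15, 17, 18, 19, 21, 26, 27

Square k = 1,…,14 (k and 29−k give the same square):
1²=1, 2²=4, 3²=9, 4²=16, 5²=25, 6²≡7, 7²≡20, 8²≡6, 9²≡23, 10²≡13, 11²≡5, 12²≡28, 13²≡24, 14²≡22 (mod 29).
The residues are {1, 4, 5, 6, 7, 9, 13, 16, 20, 22, 23, 24, 25, 28}; the non-residues are the remaining 14 nonzero classes.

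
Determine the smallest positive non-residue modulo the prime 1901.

(2/1901) = −1, so 2 is the smallest positive non-residue mod 1901.

2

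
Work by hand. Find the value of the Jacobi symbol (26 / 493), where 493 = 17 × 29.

-1

Pull out 2: since 493 ≡ 5 (mod 8), (2/493) = -1.
Reciprocity: 13 ≡ 1 and 493 ≡ 1 (mod 4), so (13/493) = +(493/13).
Reduce top mod 13: now compute (12/13).
Pull out 2^2: since 13 ≡ 5 (mod 8), (2/13) = -1, so (2/13)^2 = +1.
Reciprocity: 3 ≡ 3 and 13 ≡ 1 (mod 4), so (3/13) = +(13/3).
Reduce top mod 3: now compute (1/3).
Reached (1/3) = 1. Collecting the sign flips along the way, the symbol is -1.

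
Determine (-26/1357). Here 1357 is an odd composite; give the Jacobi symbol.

First reduce: -26 ≡ 1331 (mod 1357).
Reciprocity: 1331 ≡ 3 and 1357 ≡ 1 (mod 4), so (1331/1357) = +(1357/1331).
Reduce top mod 1331: now compute (26/1331).
Pull out 2: since 1331 ≡ 3 (mod 8), (2/1331) = -1.
Reciprocity: 13 ≡ 1 and 1331 ≡ 3 (mod 4), so (13/1331) = +(1331/13).
Reduce top mod 13: now compute (5/13).
Reciprocity: 5 ≡ 1 and 13 ≡ 1 (mod 4), so (5/13) = +(13/5).
Reduce top mod 5: now compute (3/5).
Reciprocity: 3 ≡ 3 and 5 ≡ 1 (mod 4), so (3/5) = +(5/3).
Reduce top mod 3: now compute (2/3).
Pull out 2: since 3 ≡ 3 (mod 8), (2/3) = -1.
Reached (1/3) = 1. Collecting the sign flips along the way, the symbol is +1.

1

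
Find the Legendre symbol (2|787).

Pull out 2: since 787 ≡ 3 (mod 8), (2/787) = -1.
Reached (1/787) = 1. Collecting the sign flips along the way, the symbol is -1.

-1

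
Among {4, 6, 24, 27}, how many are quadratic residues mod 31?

(4/31) = +1 → QR.
(6/31) = -1 → non-residue.
(24/31) = -1 → non-residue.
(27/31) = -1 → non-residue.
Total quadratic residues among the 4: 1.

1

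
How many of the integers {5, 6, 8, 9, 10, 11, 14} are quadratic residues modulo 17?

2

(5/17) = -1 → non-residue.
(6/17) = -1 → non-residue.
(8/17) = +1 → QR.
(9/17) = +1 → QR.
(10/17) = -1 → non-residue.
(11/17) = -1 → non-residue.
(14/17) = -1 → non-residue.
Total quadratic residues among the 7: 2.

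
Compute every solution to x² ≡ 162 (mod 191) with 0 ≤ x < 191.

60, 131

Since 191 ≡ 3 (mod 4), a square root of 162 is 162^((191+1)/4) = 162^48 mod 191.
Repeated squaring: 162^2≡77, 162^4≡8, 162^8≡64, 162^16≡85, 162^32≡158 (mod 191).
162^48 = 162^(32+16) ≡ 60 (mod 191).
Check: 60² = 3600 ≡ 162 (mod 191). The two roots are 60 and 131.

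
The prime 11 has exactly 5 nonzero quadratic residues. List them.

Square k = 1,…,5 (k and 11−k give the same square):
1²=1, 2²=4, 3²=9, 4²≡5, 5²≡3 (mod 11).
So the quadratic residues mod 11 are {1, 3, 4, 5, 9}.

1, 3, 4, 5, 9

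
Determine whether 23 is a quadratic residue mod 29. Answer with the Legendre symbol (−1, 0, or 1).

1

Reciprocity: 23 ≡ 3 and 29 ≡ 1 (mod 4), so (23/29) = +(29/23).
Reduce top mod 23: now compute (6/23).
Pull out 2: since 23 ≡ 7 (mod 8), (2/23) = +1.
Reciprocity: 3 ≡ 3 and 23 ≡ 3 (mod 4), so (3/23) = −(23/3).
Reduce top mod 3: now compute (2/3).
Pull out 2: since 3 ≡ 3 (mod 8), (2/3) = -1.
Reached (1/3) = 1. Collecting the sign flips along the way, the symbol is +1.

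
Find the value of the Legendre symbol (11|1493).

-1

Reciprocity: 11 ≡ 3 and 1493 ≡ 1 (mod 4), so (11/1493) = +(1493/11).
Reduce top mod 11: now compute (8/11).
Pull out 2^3: since 11 ≡ 3 (mod 8), (2/11) = -1, so (2/11)^3 = -1.
Reached (1/11) = 1. Collecting the sign flips along the way, the symbol is -1.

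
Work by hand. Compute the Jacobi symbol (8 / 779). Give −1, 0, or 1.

Pull out 2^3: since 779 ≡ 3 (mod 8), (2/779) = -1, so (2/779)^3 = -1.
Reached (1/779) = 1. Collecting the sign flips along the way, the symbol is -1.

-1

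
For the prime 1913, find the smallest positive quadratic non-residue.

(2/1913) = +1, so 2 is a residue.
(3/1913) = −1, so 3 is the smallest positive non-residue mod 1913.

3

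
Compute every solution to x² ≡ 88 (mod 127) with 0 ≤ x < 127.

56, 71

Since 127 ≡ 3 (mod 4), a square root of 88 is 88^((127+1)/4) = 88^32 mod 127.
Repeated squaring: 88^2≡124, 88^4≡9, 88^8≡81, 88^16≡84, 88^32≡71 (mod 127).
88^32 = 88^(32) ≡ 71 (mod 127).
Check: 71² = 5041 ≡ 88 (mod 127). The two roots are 56 and 71.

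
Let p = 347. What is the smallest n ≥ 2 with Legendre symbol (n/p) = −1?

(2/347) = −1, so 2 is the smallest positive non-residue mod 347.

2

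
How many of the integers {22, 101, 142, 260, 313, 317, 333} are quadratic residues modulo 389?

(22/389) = -1 → non-residue.
(101/389) = -1 → non-residue.
(142/389) = +1 → QR.
(260/389) = +1 → QR.
(313/389) = +1 → QR.
(317/389) = -1 → non-residue.
(333/389) = -1 → non-residue.
Total quadratic residues among the 7: 3.

3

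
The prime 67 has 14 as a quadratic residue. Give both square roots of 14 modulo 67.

9, 58

Since 67 ≡ 3 (mod 4), a square root of 14 is 14^((67+1)/4) = 14^17 mod 67.
Repeated squaring: 14^2≡62, 14^4≡25, 14^8≡22, 14^16≡15 (mod 67).
14^17 = 14^(16+1) ≡ 9 (mod 67).
Check: 9² = 81 ≡ 14 (mod 67). The two roots are 9 and 58.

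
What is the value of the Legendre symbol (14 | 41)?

-1

Pull out 2: since 41 ≡ 1 (mod 8), (2/41) = +1.
Reciprocity: 7 ≡ 3 and 41 ≡ 1 (mod 4), so (7/41) = +(41/7).
Reduce top mod 7: now compute (6/7).
Pull out 2: since 7 ≡ 7 (mod 8), (2/7) = +1.
Reciprocity: 3 ≡ 3 and 7 ≡ 3 (mod 4), so (3/7) = −(7/3).
Reduce top mod 3: now compute (1/3).
Reached (1/3) = 1. Collecting the sign flips along the way, the symbol is -1.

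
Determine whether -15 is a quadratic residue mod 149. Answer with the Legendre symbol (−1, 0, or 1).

First reduce: -15 ≡ 134 (mod 149).
Pull out 2: since 149 ≡ 5 (mod 8), (2/149) = -1.
Reciprocity: 67 ≡ 3 and 149 ≡ 1 (mod 4), so (67/149) = +(149/67).
Reduce top mod 67: now compute (15/67).
Reciprocity: 15 ≡ 3 and 67 ≡ 3 (mod 4), so (15/67) = −(67/15).
Reduce top mod 15: now compute (7/15).
Reciprocity: 7 ≡ 3 and 15 ≡ 3 (mod 4), so (7/15) = −(15/7).
Reduce top mod 7: now compute (1/7).
Reached (1/7) = 1. Collecting the sign flips along the way, the symbol is -1.

-1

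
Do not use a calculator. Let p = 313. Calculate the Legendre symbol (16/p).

1

Pull out 2^4: since 313 ≡ 1 (mod 8), (2/313) = +1, so (2/313)^4 = +1.
Reached (1/313) = 1. Collecting the sign flips along the way, the symbol is +1.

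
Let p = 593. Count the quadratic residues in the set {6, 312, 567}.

(6/593) = -1 → non-residue.
(312/593) = +1 → QR.
(567/593) = -1 → non-residue.
Total quadratic residues among the 3: 1.

1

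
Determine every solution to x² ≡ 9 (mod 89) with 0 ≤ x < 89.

89 ≡ 1 (mod 4), so we find a root by search.
Trying successive values, 3² = 9 ≡ 9 (mod 89). The other root is 89 − 3 = 86.

3, 86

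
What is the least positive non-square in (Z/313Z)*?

(2/313) = +1, so 2 is a residue.
(3/313) = +1, so 3 is a residue.
(4/313) = +1, so 4 is a residue.
(5/313) = −1, so 5 is the smallest positive non-residue mod 313.

5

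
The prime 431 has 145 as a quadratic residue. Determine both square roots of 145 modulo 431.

24, 407

Since 431 ≡ 3 (mod 4), a square root of 145 is 145^((431+1)/4) = 145^108 mod 431.
Repeated squaring: 145^2≡337, 145^4≡216, 145^8≡108, 145^16≡27, 145^32≡298, 145^64≡18 (mod 431).
145^108 = 145^(64+32+8+4) ≡ 24 (mod 431).
Check: 24² = 576 ≡ 145 (mod 431). The two roots are 24 and 407.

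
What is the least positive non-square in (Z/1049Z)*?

(2/1049) = +1, so 2 is a residue.
(3/1049) = −1, so 3 is the smallest positive non-residue mod 1049.

3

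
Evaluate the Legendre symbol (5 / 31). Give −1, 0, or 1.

Reciprocity: 5 ≡ 1 and 31 ≡ 3 (mod 4), so (5/31) = +(31/5).
Reduce top mod 5: now compute (1/5).
Reached (1/5) = 1. Collecting the sign flips along the way, the symbol is +1.

1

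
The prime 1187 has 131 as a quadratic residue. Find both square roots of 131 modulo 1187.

336, 851

Since 1187 ≡ 3 (mod 4), a square root of 131 is 131^((1187+1)/4) = 131^297 mod 1187.
Repeated squaring: 131^2≡543, 131^4≡473, 131^8≡573, 131^16≡717, 131^32≡118, 131^64≡867, 131^128≡318, 131^256≡229 (mod 1187).
131^297 = 131^(256+32+8+1) ≡ 851 (mod 1187).
Check: 851² = 724201 ≡ 131 (mod 1187). The two roots are 336 and 851.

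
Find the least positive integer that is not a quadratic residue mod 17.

(2/17) = +1, so 2 is a residue.
(3/17) = −1, so 3 is the smallest positive non-residue mod 17.

3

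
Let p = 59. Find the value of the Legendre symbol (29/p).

1

Reciprocity: 29 ≡ 1 and 59 ≡ 3 (mod 4), so (29/59) = +(59/29).
Reduce top mod 29: now compute (1/29).
Reached (1/29) = 1. Collecting the sign flips along the way, the symbol is +1.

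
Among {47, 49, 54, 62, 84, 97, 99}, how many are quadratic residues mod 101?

5

(47/101) = +1 → QR.
(49/101) = +1 → QR.
(54/101) = +1 → QR.
(62/101) = -1 → non-residue.
(84/101) = +1 → QR.
(97/101) = +1 → QR.
(99/101) = -1 → non-residue.
Total quadratic residues among the 7: 5.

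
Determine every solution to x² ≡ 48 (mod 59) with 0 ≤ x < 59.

15, 44

Since 59 ≡ 3 (mod 4), a square root of 48 is 48^((59+1)/4) = 48^15 mod 59.
Repeated squaring: 48^2≡3, 48^4≡9, 48^8≡22 (mod 59).
48^15 = 48^(8+4+2+1) ≡ 15 (mod 59).
Check: 15² = 225 ≡ 48 (mod 59). The two roots are 15 and 44.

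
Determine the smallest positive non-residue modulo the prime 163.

(2/163) = −1, so 2 is the smallest positive non-residue mod 163.

2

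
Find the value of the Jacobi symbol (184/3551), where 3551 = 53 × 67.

-1

Pull out 2^3: since 3551 ≡ 7 (mod 8), (2/3551) = +1, so (2/3551)^3 = +1.
Reciprocity: 23 ≡ 3 and 3551 ≡ 3 (mod 4), so (23/3551) = −(3551/23).
Reduce top mod 23: now compute (9/23).
Reciprocity: 9 ≡ 1 and 23 ≡ 3 (mod 4), so (9/23) = +(23/9).
Reduce top mod 9: now compute (5/9).
Reciprocity: 5 ≡ 1 and 9 ≡ 1 (mod 4), so (5/9) = +(9/5).
Reduce top mod 5: now compute (4/5).
Pull out 2^2: since 5 ≡ 5 (mod 8), (2/5) = -1, so (2/5)^2 = +1.
Reached (1/5) = 1. Collecting the sign flips along the way, the symbol is -1.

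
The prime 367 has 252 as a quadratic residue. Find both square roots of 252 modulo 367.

85, 282

Since 367 ≡ 3 (mod 4), a square root of 252 is 252^((367+1)/4) = 252^92 mod 367.
Repeated squaring: 252^2≡13, 252^4≡169, 252^8≡302, 252^16≡188, 252^32≡112, 252^64≡66 (mod 367).
252^92 = 252^(64+16+8+4) ≡ 85 (mod 367).
Check: 85² = 7225 ≡ 252 (mod 367). The two roots are 85 and 282.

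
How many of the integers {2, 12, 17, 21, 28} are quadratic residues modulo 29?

1

(2/29) = -1 → non-residue.
(12/29) = -1 → non-residue.
(17/29) = -1 → non-residue.
(21/29) = -1 → non-residue.
(28/29) = +1 → QR.
Total quadratic residues among the 5: 1.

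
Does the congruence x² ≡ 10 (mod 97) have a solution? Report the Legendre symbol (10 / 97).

-1

Pull out 2: since 97 ≡ 1 (mod 8), (2/97) = +1.
Reciprocity: 5 ≡ 1 and 97 ≡ 1 (mod 4), so (5/97) = +(97/5).
Reduce top mod 5: now compute (2/5).
Pull out 2: since 5 ≡ 5 (mod 8), (2/5) = -1.
Reached (1/5) = 1. Collecting the sign flips along the way, the symbol is -1.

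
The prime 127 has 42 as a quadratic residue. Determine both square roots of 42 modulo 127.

Since 127 ≡ 3 (mod 4), a square root of 42 is 42^((127+1)/4) = 42^32 mod 127.
Repeated squaring: 42^2≡113, 42^4≡69, 42^8≡62, 42^16≡34, 42^32≡13 (mod 127).
42^32 = 42^(32) ≡ 13 (mod 127).
Check: 13² = 169 ≡ 42 (mod 127). The two roots are 13 and 114.

13, 114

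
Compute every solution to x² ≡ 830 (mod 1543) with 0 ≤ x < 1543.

673, 870

Since 1543 ≡ 3 (mod 4), a square root of 830 is 830^((1543+1)/4) = 830^386 mod 1543.
Repeated squaring: 830^2≡722, 830^4≡1293, 830^8≡780, 830^16≡458, 830^32≡1459, 830^64≡884, 830^128≡698, 830^256≡1159 (mod 1543).
830^386 = 830^(256+128+2) ≡ 870 (mod 1543).
Check: 870² = 756900 ≡ 830 (mod 1543). The two roots are 673 and 870.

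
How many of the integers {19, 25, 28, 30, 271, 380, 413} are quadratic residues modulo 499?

(19/499) = -1 → non-residue.
(25/499) = +1 → QR.
(28/499) = -1 → non-residue.
(30/499) = +1 → QR.
(271/499) = -1 → non-residue.
(380/499) = -1 → non-residue.
(413/499) = +1 → QR.
Total quadratic residues among the 7: 3.

3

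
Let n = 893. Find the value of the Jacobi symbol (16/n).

Pull out 2^4: since 893 ≡ 5 (mod 8), (2/893) = -1, so (2/893)^4 = +1.
Reached (1/893) = 1. Collecting the sign flips along the way, the symbol is +1.

1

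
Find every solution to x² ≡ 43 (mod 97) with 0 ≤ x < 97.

97 ≡ 1 (mod 4), so we find a root by search.
Trying successive values, 25² = 625 ≡ 43 (mod 97). The other root is 97 − 25 = 72.

25, 72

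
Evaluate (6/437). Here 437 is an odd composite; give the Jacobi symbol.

1

Pull out 2: since 437 ≡ 5 (mod 8), (2/437) = -1.
Reciprocity: 3 ≡ 3 and 437 ≡ 1 (mod 4), so (3/437) = +(437/3).
Reduce top mod 3: now compute (2/3).
Pull out 2: since 3 ≡ 3 (mod 8), (2/3) = -1.
Reached (1/3) = 1. Collecting the sign flips along the way, the symbol is +1.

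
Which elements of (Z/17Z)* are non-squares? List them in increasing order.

Square k = 1,…,8 (k and 17−k give the same square):
1²=1, 2²=4, 3²=9, 4²=16, 5²≡8, 6²≡2, 7²≡15, 8²≡13 (mod 17).
The residues are {1, 2, 4, 8, 9, 13, 15, 16}; the non-residues are the remaining 8 nonzero classes.

3,5,6,7,10,11,12,14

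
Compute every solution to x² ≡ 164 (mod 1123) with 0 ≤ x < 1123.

190, 933

Since 1123 ≡ 3 (mod 4), a square root of 164 is 164^((1123+1)/4) = 164^281 mod 1123.
Repeated squaring: 164^2≡1067, 164^4≡890, 164^8≡385, 164^16≡1112, 164^32≡121, 164^64≡42, 164^128≡641, 164^256≡986 (mod 1123).
164^281 = 164^(256+16+8+1) ≡ 190 (mod 1123).
Check: 190² = 36100 ≡ 164 (mod 1123). The two roots are 190 and 933.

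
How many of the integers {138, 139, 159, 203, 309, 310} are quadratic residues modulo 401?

(138/401) = +1 → QR.
(139/401) = -1 → non-residue.
(159/401) = +1 → QR.
(203/401) = +1 → QR.
(309/401) = -1 → non-residue.
(310/401) = -1 → non-residue.
Total quadratic residues among the 6: 3.

3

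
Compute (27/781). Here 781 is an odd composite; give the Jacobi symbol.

1

Reciprocity: 27 ≡ 3 and 781 ≡ 1 (mod 4), so (27/781) = +(781/27).
Reduce top mod 27: now compute (25/27).
Reciprocity: 25 ≡ 1 and 27 ≡ 3 (mod 4), so (25/27) = +(27/25).
Reduce top mod 25: now compute (2/25).
Pull out 2: since 25 ≡ 1 (mod 8), (2/25) = +1.
Reached (1/25) = 1. Collecting the sign flips along the way, the symbol is +1.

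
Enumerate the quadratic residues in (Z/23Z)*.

1 2 3 4 6 8 9 12 13 16 18

Square k = 1,…,11 (k and 23−k give the same square):
1²=1, 2²=4, 3²=9, 4²=16, 5²≡2, 6²≡13, 7²≡3, 8²≡18, 9²≡12, 10²≡8, 11²≡6 (mod 23).
So the quadratic residues mod 23 are {1, 2, 3, 4, 6, 8, 9, 12, 13, 16, 18}.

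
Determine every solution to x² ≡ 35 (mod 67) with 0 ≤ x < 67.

Since 67 ≡ 3 (mod 4), a square root of 35 is 35^((67+1)/4) = 35^17 mod 67.
Repeated squaring: 35^2≡19, 35^4≡26, 35^8≡6, 35^16≡36 (mod 67).
35^17 = 35^(16+1) ≡ 54 (mod 67).
Check: 54² = 2916 ≡ 35 (mod 67). The two roots are 13 and 54.

13, 54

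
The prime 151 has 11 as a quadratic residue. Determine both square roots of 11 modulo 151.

39, 112

Since 151 ≡ 3 (mod 4), a square root of 11 is 11^((151+1)/4) = 11^38 mod 151.
Repeated squaring: 11^2≡121, 11^4≡145, 11^8≡36, 11^16≡88, 11^32≡43 (mod 151).
11^38 = 11^(32+4+2) ≡ 39 (mod 151).
Check: 39² = 1521 ≡ 11 (mod 151). The two roots are 39 and 112.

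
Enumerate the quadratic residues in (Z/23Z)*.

Square k = 1,…,11 (k and 23−k give the same square):
1²=1, 2²=4, 3²=9, 4²=16, 5²≡2, 6²≡13, 7²≡3, 8²≡18, 9²≡12, 10²≡8, 11²≡6 (mod 23).
So the quadratic residues mod 23 are {1, 2, 3, 4, 6, 8, 9, 12, 13, 16, 18}.

1,2,3,4,6,8,9,12,13,16,18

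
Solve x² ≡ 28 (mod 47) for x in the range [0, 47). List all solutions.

13, 34

Since 47 ≡ 3 (mod 4), a square root of 28 is 28^((47+1)/4) = 28^12 mod 47.
Repeated squaring: 28^2≡32, 28^4≡37, 28^8≡6 (mod 47).
28^12 = 28^(8+4) ≡ 34 (mod 47).
Check: 34² = 1156 ≡ 28 (mod 47). The two roots are 13 and 34.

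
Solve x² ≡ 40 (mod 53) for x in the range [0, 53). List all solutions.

26, 27

53 ≡ 1 (mod 4), so we find a root by search.
Trying successive values, 26² = 676 ≡ 40 (mod 53). The other root is 53 − 26 = 27.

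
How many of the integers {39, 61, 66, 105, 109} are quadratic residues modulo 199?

2

(39/199) = -1 → non-residue.
(61/199) = +1 → QR.
(66/199) = +1 → QR.
(105/199) = -1 → non-residue.
(109/199) = -1 → non-residue.
Total quadratic residues among the 5: 2.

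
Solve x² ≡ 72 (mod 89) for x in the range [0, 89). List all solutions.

28, 61

89 ≡ 1 (mod 4), so we find a root by search.
Trying successive values, 28² = 784 ≡ 72 (mod 89). The other root is 89 − 28 = 61.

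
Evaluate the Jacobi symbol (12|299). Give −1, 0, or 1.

Pull out 2^2: since 299 ≡ 3 (mod 8), (2/299) = -1, so (2/299)^2 = +1.
Reciprocity: 3 ≡ 3 and 299 ≡ 3 (mod 4), so (3/299) = −(299/3).
Reduce top mod 3: now compute (2/3).
Pull out 2: since 3 ≡ 3 (mod 8), (2/3) = -1.
Reached (1/3) = 1. Collecting the sign flips along the way, the symbol is +1.

1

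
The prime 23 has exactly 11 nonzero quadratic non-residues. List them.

Square k = 1,…,11 (k and 23−k give the same square):
1²=1, 2²=4, 3²=9, 4²=16, 5²≡2, 6²≡13, 7²≡3, 8²≡18, 9²≡12, 10²≡8, 11²≡6 (mod 23).
The residues are {1, 2, 3, 4, 6, 8, 9, 12, 13, 16, 18}; the non-residues are the remaining 11 nonzero classes.

5,7,10,11,14,15,17,19,20,21,22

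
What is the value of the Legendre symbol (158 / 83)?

1

Euler's criterion: (158/83) ≡ 75^41 (mod 83).
75^2 ≡ 64 (mod 83)
75^4 ≡ 29 (mod 83)
75^8 ≡ 11 (mod 83)
75^16 ≡ 38 (mod 83)
75^32 ≡ 33 (mod 83)
75^41 = 75^(32+8+1) ≡ 1 (mod 83).
Result is 1, so (158/83) = 1.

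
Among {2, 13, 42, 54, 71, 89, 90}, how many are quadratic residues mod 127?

(2/127) = +1 → QR.
(13/127) = +1 → QR.
(42/127) = +1 → QR.
(54/127) = -1 → non-residue.
(71/127) = +1 → QR.
(89/127) = -1 → non-residue.
(90/127) = -1 → non-residue.
Total quadratic residues among the 7: 4.

4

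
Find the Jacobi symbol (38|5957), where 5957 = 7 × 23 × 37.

Pull out 2: since 5957 ≡ 5 (mod 8), (2/5957) = -1.
Reciprocity: 19 ≡ 3 and 5957 ≡ 1 (mod 4), so (19/5957) = +(5957/19).
Reduce top mod 19: now compute (10/19).
Pull out 2: since 19 ≡ 3 (mod 8), (2/19) = -1.
Reciprocity: 5 ≡ 1 and 19 ≡ 3 (mod 4), so (5/19) = +(19/5).
Reduce top mod 5: now compute (4/5).
Pull out 2^2: since 5 ≡ 5 (mod 8), (2/5) = -1, so (2/5)^2 = +1.
Reached (1/5) = 1. Collecting the sign flips along the way, the symbol is +1.

1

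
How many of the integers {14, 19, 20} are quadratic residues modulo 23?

(14/23) = -1 → non-residue.
(19/23) = -1 → non-residue.
(20/23) = -1 → non-residue.
Total quadratic residues among the 3: 0.

0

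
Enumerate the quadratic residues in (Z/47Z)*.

Square k = 1,…,23 (k and 47−k give the same square):
1²=1, 2²=4, 3²=9, 4²=16, 5²=25, 6²=36, 7²≡2, 8²≡17, 9²≡34, 10²≡6, 11²≡27, 12²≡3, 13²≡28, 14²≡8, 15²≡37, 16²≡21, 17²≡7, 18²≡42, 19²≡32, 20²≡24, 21²≡18, 22²≡14, 23²≡12 (mod 47).
So the quadratic residues mod 47 are {1, 2, 3, 4, 6, 7, 8, 9, 12, 14, 16, 17, 18, 21, 24, 25, 27, 28, 32, 34, 36, 37, 42}.

1, 2, 3, 4, 6, 7, 8, 9, 12, 14, 16, 17, 18, 21, 24, 25, 27, 28, 32, 34, 36, 37, 42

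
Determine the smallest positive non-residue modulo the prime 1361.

(2/1361) = +1, so 2 is a residue.
(3/1361) = −1, so 3 is the smallest positive non-residue mod 1361.

3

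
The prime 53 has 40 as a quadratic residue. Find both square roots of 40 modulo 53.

26, 27

53 ≡ 1 (mod 4), so we find a root by search.
Trying successive values, 26² = 676 ≡ 40 (mod 53). The other root is 53 − 26 = 27.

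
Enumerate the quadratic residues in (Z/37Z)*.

Square k = 1,…,18 (k and 37−k give the same square):
1²=1, 2²=4, 3²=9, 4²=16, 5²=25, 6²=36, 7²≡12, 8²≡27, 9²≡7, 10²≡26, 11²≡10, 12²≡33, 13²≡21, 14²≡11, 15²≡3, 16²≡34, 17²≡30, 18²≡28 (mod 37).
So the quadratic residues mod 37 are {1, 3, 4, 7, 9, 10, 11, 12, 16, 21, 25, 26, 27, 28, 30, 33, 34, 36}.

1, 3, 4, 7, 9, 10, 11, 12, 16, 21, 25, 26, 27, 28, 30, 33, 34, 36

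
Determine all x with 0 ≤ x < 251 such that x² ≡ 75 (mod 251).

Since 251 ≡ 3 (mod 4), a square root of 75 is 75^((251+1)/4) = 75^63 mod 251.
Repeated squaring: 75^2≡103, 75^4≡67, 75^8≡222, 75^16≡88, 75^32≡214 (mod 251).
75^63 = 75^(32+16+8+4+2+1) ≡ 122 (mod 251).
Check: 122² = 14884 ≡ 75 (mod 251). The two roots are 122 and 129.

122, 129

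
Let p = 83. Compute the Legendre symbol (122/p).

-1

First reduce: 122 ≡ 39 (mod 83).
Reciprocity: 39 ≡ 3 and 83 ≡ 3 (mod 4), so (39/83) = −(83/39).
Reduce top mod 39: now compute (5/39).
Reciprocity: 5 ≡ 1 and 39 ≡ 3 (mod 4), so (5/39) = +(39/5).
Reduce top mod 5: now compute (4/5).
Pull out 2^2: since 5 ≡ 5 (mod 8), (2/5) = -1, so (2/5)^2 = +1.
Reached (1/5) = 1. Collecting the sign flips along the way, the symbol is -1.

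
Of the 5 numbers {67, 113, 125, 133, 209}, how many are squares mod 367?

(67/367) = +1 → QR.
(113/367) = +1 → QR.
(125/367) = -1 → non-residue.
(133/367) = -1 → non-residue.
(209/367) = +1 → QR.
Total quadratic residues among the 5: 3.

3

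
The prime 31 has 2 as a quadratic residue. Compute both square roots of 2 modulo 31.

Since 31 ≡ 3 (mod 4), a square root of 2 is 2^((31+1)/4) = 2^8 mod 31.
Repeated squaring: 2^2≡4, 2^4≡16, 2^8≡8 (mod 31).
2^8 = 2^(8) ≡ 8 (mod 31).
Check: 8² = 64 ≡ 2 (mod 31). The two roots are 8 and 23.

8, 23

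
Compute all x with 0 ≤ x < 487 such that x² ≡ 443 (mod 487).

191, 296

Since 487 ≡ 3 (mod 4), a square root of 443 is 443^((487+1)/4) = 443^122 mod 487.
Repeated squaring: 443^2≡475, 443^4≡144, 443^8≡282, 443^16≡143, 443^32≡482, 443^64≡25 (mod 487).
443^122 = 443^(64+32+16+8+2) ≡ 191 (mod 487).
Check: 191² = 36481 ≡ 443 (mod 487). The two roots are 191 and 296.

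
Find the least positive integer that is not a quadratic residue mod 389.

2

(2/389) = −1, so 2 is the smallest positive non-residue mod 389.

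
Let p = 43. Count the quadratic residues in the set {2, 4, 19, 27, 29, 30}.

(2/43) = -1 → non-residue.
(4/43) = +1 → QR.
(19/43) = -1 → non-residue.
(27/43) = -1 → non-residue.
(29/43) = -1 → non-residue.
(30/43) = -1 → non-residue.
Total quadratic residues among the 6: 1.

1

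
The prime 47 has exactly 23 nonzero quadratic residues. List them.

1,2,3,4,6,7,8,9,12,14,16,17,18,21,24,25,27,28,32,34,36,37,42

Square k = 1,…,23 (k and 47−k give the same square):
1²=1, 2²=4, 3²=9, 4²=16, 5²=25, 6²=36, 7²≡2, 8²≡17, 9²≡34, 10²≡6, 11²≡27, 12²≡3, 13²≡28, 14²≡8, 15²≡37, 16²≡21, 17²≡7, 18²≡42, 19²≡32, 20²≡24, 21²≡18, 22²≡14, 23²≡12 (mod 47).
So the quadratic residues mod 47 are {1, 2, 3, 4, 6, 7, 8, 9, 12, 14, 16, 17, 18, 21, 24, 25, 27, 28, 32, 34, 36, 37, 42}.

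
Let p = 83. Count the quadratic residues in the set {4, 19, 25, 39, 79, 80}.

2

(4/83) = +1 → QR.
(19/83) = -1 → non-residue.
(25/83) = +1 → QR.
(39/83) = -1 → non-residue.
(79/83) = -1 → non-residue.
(80/83) = -1 → non-residue.
Total quadratic residues among the 6: 2.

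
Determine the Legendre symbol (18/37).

Pull out 2: since 37 ≡ 5 (mod 8), (2/37) = -1.
Reciprocity: 9 ≡ 1 and 37 ≡ 1 (mod 4), so (9/37) = +(37/9).
Reduce top mod 9: now compute (1/9).
Reached (1/9) = 1. Collecting the sign flips along the way, the symbol is -1.

-1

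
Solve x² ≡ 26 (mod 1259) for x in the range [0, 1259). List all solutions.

552, 707

Since 1259 ≡ 3 (mod 4), a square root of 26 is 26^((1259+1)/4) = 26^315 mod 1259.
Repeated squaring: 26^2≡676, 26^4≡1218, 26^8≡422, 26^16≡565, 26^32≡698, 26^64≡1230, 26^128≡841, 26^256≡982 (mod 1259).
26^315 = 26^(256+32+16+8+2+1) ≡ 707 (mod 1259).
Check: 707² = 499849 ≡ 26 (mod 1259). The two roots are 552 and 707.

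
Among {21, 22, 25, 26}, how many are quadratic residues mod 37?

3

(21/37) = +1 → QR.
(22/37) = -1 → non-residue.
(25/37) = +1 → QR.
(26/37) = +1 → QR.
Total quadratic residues among the 4: 3.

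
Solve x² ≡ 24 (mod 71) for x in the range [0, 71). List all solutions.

33, 38

Since 71 ≡ 3 (mod 4), a square root of 24 is 24^((71+1)/4) = 24^18 mod 71.
Repeated squaring: 24^2≡8, 24^4≡64, 24^8≡49, 24^16≡58 (mod 71).
24^18 = 24^(16+2) ≡ 38 (mod 71).
Check: 38² = 1444 ≡ 24 (mod 71). The two roots are 33 and 38.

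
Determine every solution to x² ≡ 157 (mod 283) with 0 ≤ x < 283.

52, 231

Since 283 ≡ 3 (mod 4), a square root of 157 is 157^((283+1)/4) = 157^71 mod 283.
Repeated squaring: 157^2≡28, 157^4≡218, 157^8≡263, 157^16≡117, 157^32≡105, 157^64≡271 (mod 283).
157^71 = 157^(64+4+2+1) ≡ 52 (mod 283).
Check: 52² = 2704 ≡ 157 (mod 283). The two roots are 52 and 231.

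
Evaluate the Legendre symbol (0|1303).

0

Top reduces to 0: gcd > 1, so the symbol is 0.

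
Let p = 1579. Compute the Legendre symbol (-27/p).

1

First reduce: -27 ≡ 1552 (mod 1579).
Pull out 2^4: since 1579 ≡ 3 (mod 8), (2/1579) = -1, so (2/1579)^4 = +1.
Reciprocity: 97 ≡ 1 and 1579 ≡ 3 (mod 4), so (97/1579) = +(1579/97).
Reduce top mod 97: now compute (27/97).
Reciprocity: 27 ≡ 3 and 97 ≡ 1 (mod 4), so (27/97) = +(97/27).
Reduce top mod 27: now compute (16/27).
Pull out 2^4: since 27 ≡ 3 (mod 8), (2/27) = -1, so (2/27)^4 = +1.
Reached (1/27) = 1. Collecting the sign flips along the way, the symbol is +1.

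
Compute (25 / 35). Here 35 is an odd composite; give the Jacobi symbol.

0

Reciprocity: 25 ≡ 1 and 35 ≡ 3 (mod 4), so (25/35) = +(35/25).
Reduce top mod 25: now compute (10/25).
Pull out 2: since 25 ≡ 1 (mod 8), (2/25) = +1.
Reciprocity: 5 ≡ 1 and 25 ≡ 1 (mod 4), so (5/25) = +(25/5).
Reduce top mod 5: now compute (0/5).
Top reduces to 0: gcd > 1, so the symbol is 0.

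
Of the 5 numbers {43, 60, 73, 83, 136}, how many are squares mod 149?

(43/149) = -1 → non-residue.
(60/149) = -1 → non-residue.
(73/149) = +1 → QR.
(83/149) = -1 → non-residue.
(136/149) = -1 → non-residue.
Total quadratic residues among the 5: 1.

1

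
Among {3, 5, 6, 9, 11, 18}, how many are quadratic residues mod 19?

4

(3/19) = -1 → non-residue.
(5/19) = +1 → QR.
(6/19) = +1 → QR.
(9/19) = +1 → QR.
(11/19) = +1 → QR.
(18/19) = -1 → non-residue.
Total quadratic residues among the 6: 4.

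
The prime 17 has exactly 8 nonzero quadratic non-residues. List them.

3, 5, 6, 7, 10, 11, 12, 14

Square k = 1,…,8 (k and 17−k give the same square):
1²=1, 2²=4, 3²=9, 4²=16, 5²≡8, 6²≡2, 7²≡15, 8²≡13 (mod 17).
The residues are {1, 2, 4, 8, 9, 13, 15, 16}; the non-residues are the remaining 8 nonzero classes.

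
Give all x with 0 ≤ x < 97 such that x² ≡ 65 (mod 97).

29, 68

97 ≡ 1 (mod 4), so we find a root by search.
Trying successive values, 29² = 841 ≡ 65 (mod 97). The other root is 97 − 29 = 68.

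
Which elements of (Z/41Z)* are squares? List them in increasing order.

Square k = 1,…,20 (k and 41−k give the same square):
1²=1, 2²=4, 3²=9, 4²=16, 5²=25, 6²=36, 7²≡8, 8²≡23, 9²≡40, 10²≡18, 11²≡39, 12²≡21, 13²≡5, 14²≡32, 15²≡20, 16²≡10, 17²≡2, 18²≡37, 19²≡33, 20²≡31 (mod 41).
So the quadratic residues mod 41 are {1, 2, 4, 5, 8, 9, 10, 16, 18, 20, 21, 23, 25, 31, 32, 33, 36, 37, 39, 40}.

1 2 4 5 8 9 10 16 18 20 21 23 25 31 32 33 36 37 39 40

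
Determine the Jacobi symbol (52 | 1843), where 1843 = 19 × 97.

1

Pull out 2^2: since 1843 ≡ 3 (mod 8), (2/1843) = -1, so (2/1843)^2 = +1.
Reciprocity: 13 ≡ 1 and 1843 ≡ 3 (mod 4), so (13/1843) = +(1843/13).
Reduce top mod 13: now compute (10/13).
Pull out 2: since 13 ≡ 5 (mod 8), (2/13) = -1.
Reciprocity: 5 ≡ 1 and 13 ≡ 1 (mod 4), so (5/13) = +(13/5).
Reduce top mod 5: now compute (3/5).
Reciprocity: 3 ≡ 3 and 5 ≡ 1 (mod 4), so (3/5) = +(5/3).
Reduce top mod 3: now compute (2/3).
Pull out 2: since 3 ≡ 3 (mod 8), (2/3) = -1.
Reached (1/3) = 1. Collecting the sign flips along the way, the symbol is +1.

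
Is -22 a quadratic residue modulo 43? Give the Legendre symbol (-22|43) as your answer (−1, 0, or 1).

First reduce: -22 ≡ 21 (mod 43).
Reciprocity: 21 ≡ 1 and 43 ≡ 3 (mod 4), so (21/43) = +(43/21).
Reduce top mod 21: now compute (1/21).
Reached (1/21) = 1. Collecting the sign flips along the way, the symbol is +1.

1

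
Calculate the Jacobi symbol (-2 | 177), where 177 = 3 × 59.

1

First reduce: -2 ≡ 175 (mod 177).
Reciprocity: 175 ≡ 3 and 177 ≡ 1 (mod 4), so (175/177) = +(177/175).
Reduce top mod 175: now compute (2/175).
Pull out 2: since 175 ≡ 7 (mod 8), (2/175) = +1.
Reached (1/175) = 1. Collecting the sign flips along the way, the symbol is +1.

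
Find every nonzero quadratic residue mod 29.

Square k = 1,…,14 (k and 29−k give the same square):
1²=1, 2²=4, 3²=9, 4²=16, 5²=25, 6²≡7, 7²≡20, 8²≡6, 9²≡23, 10²≡13, 11²≡5, 12²≡28, 13²≡24, 14²≡22 (mod 29).
So the quadratic residues mod 29 are {1, 4, 5, 6, 7, 9, 13, 16, 20, 22, 23, 24, 25, 28}.

1, 4, 5, 6, 7, 9, 13, 16, 20, 22, 23, 24, 25, 28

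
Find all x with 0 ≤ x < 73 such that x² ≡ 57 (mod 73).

73 ≡ 1 (mod 4), so we find a root by search.
Trying successive values, 35² = 1225 ≡ 57 (mod 73). The other root is 73 − 35 = 38.

35, 38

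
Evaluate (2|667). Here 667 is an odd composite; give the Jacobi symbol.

-1

Pull out 2: since 667 ≡ 3 (mod 8), (2/667) = -1.
Reached (1/667) = 1. Collecting the sign flips along the way, the symbol is -1.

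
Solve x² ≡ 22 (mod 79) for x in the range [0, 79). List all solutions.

38, 41

Since 79 ≡ 3 (mod 4), a square root of 22 is 22^((79+1)/4) = 22^20 mod 79.
Repeated squaring: 22^2≡10, 22^4≡21, 22^8≡46, 22^16≡62 (mod 79).
22^20 = 22^(16+4) ≡ 38 (mod 79).
Check: 38² = 1444 ≡ 22 (mod 79). The two roots are 38 and 41.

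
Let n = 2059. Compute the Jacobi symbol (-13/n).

First reduce: -13 ≡ 2046 (mod 2059).
Pull out 2: since 2059 ≡ 3 (mod 8), (2/2059) = -1.
Reciprocity: 1023 ≡ 3 and 2059 ≡ 3 (mod 4), so (1023/2059) = −(2059/1023).
Reduce top mod 1023: now compute (13/1023).
Reciprocity: 13 ≡ 1 and 1023 ≡ 3 (mod 4), so (13/1023) = +(1023/13).
Reduce top mod 13: now compute (9/13).
Reciprocity: 9 ≡ 1 and 13 ≡ 1 (mod 4), so (9/13) = +(13/9).
Reduce top mod 9: now compute (4/9).
Pull out 2^2: since 9 ≡ 1 (mod 8), (2/9) = +1, so (2/9)^2 = +1.
Reached (1/9) = 1. Collecting the sign flips along the way, the symbol is +1.

1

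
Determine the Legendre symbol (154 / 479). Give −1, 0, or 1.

Euler's criterion: (154/479) ≡ 154^239 (mod 479).
154^2 ≡ 245 (mod 479)
154^4 ≡ 150 (mod 479)
154^8 ≡ 466 (mod 479)
154^16 ≡ 169 (mod 479)
154^32 ≡ 300 (mod 479)
154^64 ≡ 427 (mod 479)
154^128 ≡ 309 (mod 479)
154^239 = 154^(128+64+32+8+4+2+1) ≡ 1 (mod 479).
Result is 1, so (154/479) = 1.

1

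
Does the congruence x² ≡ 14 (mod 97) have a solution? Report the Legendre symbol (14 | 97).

Euler's criterion: (14/97) ≡ 14^48 (mod 97).
14^2 ≡ 2 (mod 97)
14^4 ≡ 4 (mod 97)
14^8 ≡ 16 (mod 97)
14^16 ≡ 62 (mod 97)
14^32 ≡ 61 (mod 97)
14^48 = 14^(32+16) ≡ 96 (mod 97).
Result is 96 ≡ −1, so (14/97) = −1.

-1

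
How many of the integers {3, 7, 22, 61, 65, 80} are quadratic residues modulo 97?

(3/97) = +1 → QR.
(7/97) = -1 → non-residue.
(22/97) = +1 → QR.
(61/97) = +1 → QR.
(65/97) = +1 → QR.
(80/97) = -1 → non-residue.
Total quadratic residues among the 6: 4.

4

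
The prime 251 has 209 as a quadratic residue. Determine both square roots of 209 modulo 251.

Since 251 ≡ 3 (mod 4), a square root of 209 is 209^((251+1)/4) = 209^63 mod 251.
Repeated squaring: 209^2≡7, 209^4≡49, 209^8≡142, 209^16≡84, 209^32≡28 (mod 251).
209^63 = 209^(32+16+8+4+2+1) ≡ 65 (mod 251).
Check: 65² = 4225 ≡ 209 (mod 251). The two roots are 65 and 186.

65, 186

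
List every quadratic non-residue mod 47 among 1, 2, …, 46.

5 10 11 13 15 19 20 22 23 26 29 30 31 33 35 38 39 40 41 43 44 45 46

Square k = 1,…,23 (k and 47−k give the same square):
1²=1, 2²=4, 3²=9, 4²=16, 5²=25, 6²=36, 7²≡2, 8²≡17, 9²≡34, 10²≡6, 11²≡27, 12²≡3, 13²≡28, 14²≡8, 15²≡37, 16²≡21, 17²≡7, 18²≡42, 19²≡32, 20²≡24, 21²≡18, 22²≡14, 23²≡12 (mod 47).
The residues are {1, 2, 3, 4, 6, 7, 8, 9, 12, 14, 16, 17, 18, 21, 24, 25, 27, 28, 32, 34, 36, 37, 42}; the non-residues are the remaining 23 nonzero classes.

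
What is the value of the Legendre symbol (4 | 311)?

1

Pull out 2^2: since 311 ≡ 7 (mod 8), (2/311) = +1, so (2/311)^2 = +1.
Reached (1/311) = 1. Collecting the sign flips along the way, the symbol is +1.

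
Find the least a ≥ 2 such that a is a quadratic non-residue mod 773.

2

(2/773) = −1, so 2 is the smallest positive non-residue mod 773.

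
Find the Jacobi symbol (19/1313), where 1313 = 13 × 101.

-1

Reciprocity: 19 ≡ 3 and 1313 ≡ 1 (mod 4), so (19/1313) = +(1313/19).
Reduce top mod 19: now compute (2/19).
Pull out 2: since 19 ≡ 3 (mod 8), (2/19) = -1.
Reached (1/19) = 1. Collecting the sign flips along the way, the symbol is -1.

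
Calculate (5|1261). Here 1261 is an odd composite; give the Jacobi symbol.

1

Reciprocity: 5 ≡ 1 and 1261 ≡ 1 (mod 4), so (5/1261) = +(1261/5).
Reduce top mod 5: now compute (1/5).
Reached (1/5) = 1. Collecting the sign flips along the way, the symbol is +1.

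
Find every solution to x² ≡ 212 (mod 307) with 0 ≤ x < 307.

121, 186

Since 307 ≡ 3 (mod 4), a square root of 212 is 212^((307+1)/4) = 212^77 mod 307.
Repeated squaring: 212^2≡122, 212^4≡148, 212^8≡107, 212^16≡90, 212^32≡118, 212^64≡109 (mod 307).
212^77 = 212^(64+8+4+1) ≡ 121 (mod 307).
Check: 121² = 14641 ≡ 212 (mod 307). The two roots are 121 and 186.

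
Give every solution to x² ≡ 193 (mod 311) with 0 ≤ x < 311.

Since 311 ≡ 3 (mod 4), a square root of 193 is 193^((311+1)/4) = 193^78 mod 311.
Repeated squaring: 193^2≡240, 193^4≡65, 193^8≡182, 193^16≡158, 193^32≡84, 193^64≡214 (mod 311).
193^78 = 193^(64+8+4+2) ≡ 229 (mod 311).
Check: 229² = 52441 ≡ 193 (mod 311). The two roots are 82 and 229.

82, 229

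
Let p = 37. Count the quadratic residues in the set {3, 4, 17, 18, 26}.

3

(3/37) = +1 → QR.
(4/37) = +1 → QR.
(17/37) = -1 → non-residue.
(18/37) = -1 → non-residue.
(26/37) = +1 → QR.
Total quadratic residues among the 5: 3.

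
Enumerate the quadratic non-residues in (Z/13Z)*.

Square k = 1,…,6 (k and 13−k give the same square):
1²=1, 2²=4, 3²=9, 4²≡3, 5²≡12, 6²≡10 (mod 13).
The residues are {1, 3, 4, 9, 10, 12}; the non-residues are the remaining 6 nonzero classes.

2 5 6 7 8 11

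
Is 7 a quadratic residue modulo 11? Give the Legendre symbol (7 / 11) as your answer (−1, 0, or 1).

Reciprocity: 7 ≡ 3 and 11 ≡ 3 (mod 4), so (7/11) = −(11/7).
Reduce top mod 7: now compute (4/7).
Pull out 2^2: since 7 ≡ 7 (mod 8), (2/7) = +1, so (2/7)^2 = +1.
Reached (1/7) = 1. Collecting the sign flips along the way, the symbol is -1.

-1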